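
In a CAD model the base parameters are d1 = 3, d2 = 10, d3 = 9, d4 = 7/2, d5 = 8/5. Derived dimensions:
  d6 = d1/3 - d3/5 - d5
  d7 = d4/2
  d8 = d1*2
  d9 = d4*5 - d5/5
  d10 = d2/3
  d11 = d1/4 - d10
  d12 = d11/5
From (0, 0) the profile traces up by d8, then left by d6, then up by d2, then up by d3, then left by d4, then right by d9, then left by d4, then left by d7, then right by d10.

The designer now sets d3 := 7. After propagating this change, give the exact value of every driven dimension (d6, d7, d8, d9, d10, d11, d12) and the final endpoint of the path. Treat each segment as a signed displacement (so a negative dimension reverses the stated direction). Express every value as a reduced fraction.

Apply edit: d3 := 7
  d6 = d1/3 - d3/5 - d5 = -2
  d7 = d4/2 = 7/4
  d8 = d1*2 = 6
  d9 = d4*5 - d5/5 = 859/50
  d10 = d2/3 = 10/3
  d11 = d1/4 - d10 = -31/12
  d12 = d11/5 = -31/60
Walk from origin (0, 0):
  seg 1: up by d8 = 6 → (0, 6)
  seg 2: left by d6 = -2 → (2, 6)
  seg 3: up by d2 = 10 → (2, 16)
  seg 4: up by d3 = 7 → (2, 23)
  seg 5: left by d4 = 7/2 → (-3/2, 23)
  seg 6: right by d9 = 859/50 → (392/25, 23)
  seg 7: left by d4 = 7/2 → (609/50, 23)
  seg 8: left by d7 = 7/4 → (1043/100, 23)
  seg 9: right by d10 = 10/3 → (4129/300, 23)

d6 = -2
d7 = 7/4
d8 = 6
d9 = 859/50
d10 = 10/3
d11 = -31/12
d12 = -31/60
endpoint = (4129/300, 23)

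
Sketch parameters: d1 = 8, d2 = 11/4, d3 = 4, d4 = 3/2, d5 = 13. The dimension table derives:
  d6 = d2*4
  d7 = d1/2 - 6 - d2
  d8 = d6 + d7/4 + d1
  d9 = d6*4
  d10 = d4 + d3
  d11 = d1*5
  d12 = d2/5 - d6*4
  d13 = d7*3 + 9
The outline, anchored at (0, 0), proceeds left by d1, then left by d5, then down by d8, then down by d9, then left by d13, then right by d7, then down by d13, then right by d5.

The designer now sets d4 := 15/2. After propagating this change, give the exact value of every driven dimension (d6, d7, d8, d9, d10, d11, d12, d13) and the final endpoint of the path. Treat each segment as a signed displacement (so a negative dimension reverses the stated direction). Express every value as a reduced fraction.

d6 = 11
d7 = -19/4
d8 = 285/16
d9 = 44
d10 = 23/2
d11 = 40
d12 = -869/20
d13 = -21/4
endpoint = (-15/2, -905/16)

Apply edit: d4 := 15/2
  d6 = d2*4 = 11
  d7 = d1/2 - 6 - d2 = -19/4
  d8 = d6 + d7/4 + d1 = 285/16
  d9 = d6*4 = 44
  d10 = d4 + d3 = 23/2
  d11 = d1*5 = 40
  d12 = d2/5 - d6*4 = -869/20
  d13 = d7*3 + 9 = -21/4
Walk from origin (0, 0):
  seg 1: left by d1 = 8 → (-8, 0)
  seg 2: left by d5 = 13 → (-21, 0)
  seg 3: down by d8 = 285/16 → (-21, -285/16)
  seg 4: down by d9 = 44 → (-21, -989/16)
  seg 5: left by d13 = -21/4 → (-63/4, -989/16)
  seg 6: right by d7 = -19/4 → (-41/2, -989/16)
  seg 7: down by d13 = -21/4 → (-41/2, -905/16)
  seg 8: right by d5 = 13 → (-15/2, -905/16)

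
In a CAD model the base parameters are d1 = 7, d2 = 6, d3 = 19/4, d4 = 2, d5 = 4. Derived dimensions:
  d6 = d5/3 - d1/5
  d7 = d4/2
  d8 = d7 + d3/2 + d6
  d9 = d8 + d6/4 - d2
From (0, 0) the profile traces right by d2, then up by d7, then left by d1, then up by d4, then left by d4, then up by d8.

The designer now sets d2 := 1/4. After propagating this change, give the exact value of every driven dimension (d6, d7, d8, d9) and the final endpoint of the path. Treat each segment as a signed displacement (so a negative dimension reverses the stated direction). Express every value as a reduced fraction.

Apply edit: d2 := 1/4
  d6 = d5/3 - d1/5 = -1/15
  d7 = d4/2 = 1
  d8 = d7 + d3/2 + d6 = 397/120
  d9 = d8 + d6/4 - d2 = 73/24
Walk from origin (0, 0):
  seg 1: right by d2 = 1/4 → (1/4, 0)
  seg 2: up by d7 = 1 → (1/4, 1)
  seg 3: left by d1 = 7 → (-27/4, 1)
  seg 4: up by d4 = 2 → (-27/4, 3)
  seg 5: left by d4 = 2 → (-35/4, 3)
  seg 6: up by d8 = 397/120 → (-35/4, 757/120)

d6 = -1/15
d7 = 1
d8 = 397/120
d9 = 73/24
endpoint = (-35/4, 757/120)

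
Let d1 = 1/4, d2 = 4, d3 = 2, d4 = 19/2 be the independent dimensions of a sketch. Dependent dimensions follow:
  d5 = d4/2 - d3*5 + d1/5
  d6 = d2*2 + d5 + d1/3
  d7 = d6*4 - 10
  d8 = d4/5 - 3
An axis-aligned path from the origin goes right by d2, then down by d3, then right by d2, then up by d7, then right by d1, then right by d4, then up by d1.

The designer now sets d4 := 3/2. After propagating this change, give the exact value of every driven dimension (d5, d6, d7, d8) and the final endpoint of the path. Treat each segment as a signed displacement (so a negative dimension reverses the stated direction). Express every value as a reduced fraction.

Apply edit: d4 := 3/2
  d5 = d4/2 - d3*5 + d1/5 = -46/5
  d6 = d2*2 + d5 + d1/3 = -67/60
  d7 = d6*4 - 10 = -217/15
  d8 = d4/5 - 3 = -27/10
Walk from origin (0, 0):
  seg 1: right by d2 = 4 → (4, 0)
  seg 2: down by d3 = 2 → (4, -2)
  seg 3: right by d2 = 4 → (8, -2)
  seg 4: up by d7 = -217/15 → (8, -247/15)
  seg 5: right by d1 = 1/4 → (33/4, -247/15)
  seg 6: right by d4 = 3/2 → (39/4, -247/15)
  seg 7: up by d1 = 1/4 → (39/4, -973/60)

d5 = -46/5
d6 = -67/60
d7 = -217/15
d8 = -27/10
endpoint = (39/4, -973/60)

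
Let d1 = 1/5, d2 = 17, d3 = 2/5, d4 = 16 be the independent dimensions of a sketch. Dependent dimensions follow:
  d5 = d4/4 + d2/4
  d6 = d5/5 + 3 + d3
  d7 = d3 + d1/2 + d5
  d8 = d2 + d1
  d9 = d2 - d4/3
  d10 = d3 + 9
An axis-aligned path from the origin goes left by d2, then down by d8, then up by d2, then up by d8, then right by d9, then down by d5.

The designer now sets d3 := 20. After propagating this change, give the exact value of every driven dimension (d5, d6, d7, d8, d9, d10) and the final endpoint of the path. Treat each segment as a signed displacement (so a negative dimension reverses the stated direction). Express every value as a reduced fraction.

Apply edit: d3 := 20
  d5 = d4/4 + d2/4 = 33/4
  d6 = d5/5 + 3 + d3 = 493/20
  d7 = d3 + d1/2 + d5 = 567/20
  d8 = d2 + d1 = 86/5
  d9 = d2 - d4/3 = 35/3
  d10 = d3 + 9 = 29
Walk from origin (0, 0):
  seg 1: left by d2 = 17 → (-17, 0)
  seg 2: down by d8 = 86/5 → (-17, -86/5)
  seg 3: up by d2 = 17 → (-17, -1/5)
  seg 4: up by d8 = 86/5 → (-17, 17)
  seg 5: right by d9 = 35/3 → (-16/3, 17)
  seg 6: down by d5 = 33/4 → (-16/3, 35/4)

d5 = 33/4
d6 = 493/20
d7 = 567/20
d8 = 86/5
d9 = 35/3
d10 = 29
endpoint = (-16/3, 35/4)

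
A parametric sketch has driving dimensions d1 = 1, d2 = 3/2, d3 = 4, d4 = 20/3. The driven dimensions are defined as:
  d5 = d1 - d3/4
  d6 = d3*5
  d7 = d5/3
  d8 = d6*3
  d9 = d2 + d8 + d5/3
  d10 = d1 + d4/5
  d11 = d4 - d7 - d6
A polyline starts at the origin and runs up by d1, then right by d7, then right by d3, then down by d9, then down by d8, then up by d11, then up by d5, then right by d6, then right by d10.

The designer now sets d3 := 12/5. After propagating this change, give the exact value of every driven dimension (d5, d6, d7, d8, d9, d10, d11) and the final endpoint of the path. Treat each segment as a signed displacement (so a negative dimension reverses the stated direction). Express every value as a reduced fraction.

d5 = 2/5
d6 = 12
d7 = 2/15
d8 = 36
d9 = 1129/30
d10 = 7/3
d11 = -82/15
endpoint = (253/15, -777/10)

Apply edit: d3 := 12/5
  d5 = d1 - d3/4 = 2/5
  d6 = d3*5 = 12
  d7 = d5/3 = 2/15
  d8 = d6*3 = 36
  d9 = d2 + d8 + d5/3 = 1129/30
  d10 = d1 + d4/5 = 7/3
  d11 = d4 - d7 - d6 = -82/15
Walk from origin (0, 0):
  seg 1: up by d1 = 1 → (0, 1)
  seg 2: right by d7 = 2/15 → (2/15, 1)
  seg 3: right by d3 = 12/5 → (38/15, 1)
  seg 4: down by d9 = 1129/30 → (38/15, -1099/30)
  seg 5: down by d8 = 36 → (38/15, -2179/30)
  seg 6: up by d11 = -82/15 → (38/15, -781/10)
  seg 7: up by d5 = 2/5 → (38/15, -777/10)
  seg 8: right by d6 = 12 → (218/15, -777/10)
  seg 9: right by d10 = 7/3 → (253/15, -777/10)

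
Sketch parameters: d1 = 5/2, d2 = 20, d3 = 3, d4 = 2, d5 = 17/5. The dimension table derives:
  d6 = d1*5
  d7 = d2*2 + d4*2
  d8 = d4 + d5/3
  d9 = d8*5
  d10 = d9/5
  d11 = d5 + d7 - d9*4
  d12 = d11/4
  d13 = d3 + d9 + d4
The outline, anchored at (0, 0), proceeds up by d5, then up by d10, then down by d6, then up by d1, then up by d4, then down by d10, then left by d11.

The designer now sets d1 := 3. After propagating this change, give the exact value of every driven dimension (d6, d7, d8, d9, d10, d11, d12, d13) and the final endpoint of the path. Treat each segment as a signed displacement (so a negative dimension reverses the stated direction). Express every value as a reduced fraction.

d6 = 15
d7 = 44
d8 = 47/15
d9 = 47/3
d10 = 47/15
d11 = -229/15
d12 = -229/60
d13 = 62/3
endpoint = (229/15, -33/5)

Apply edit: d1 := 3
  d6 = d1*5 = 15
  d7 = d2*2 + d4*2 = 44
  d8 = d4 + d5/3 = 47/15
  d9 = d8*5 = 47/3
  d10 = d9/5 = 47/15
  d11 = d5 + d7 - d9*4 = -229/15
  d12 = d11/4 = -229/60
  d13 = d3 + d9 + d4 = 62/3
Walk from origin (0, 0):
  seg 1: up by d5 = 17/5 → (0, 17/5)
  seg 2: up by d10 = 47/15 → (0, 98/15)
  seg 3: down by d6 = 15 → (0, -127/15)
  seg 4: up by d1 = 3 → (0, -82/15)
  seg 5: up by d4 = 2 → (0, -52/15)
  seg 6: down by d10 = 47/15 → (0, -33/5)
  seg 7: left by d11 = -229/15 → (229/15, -33/5)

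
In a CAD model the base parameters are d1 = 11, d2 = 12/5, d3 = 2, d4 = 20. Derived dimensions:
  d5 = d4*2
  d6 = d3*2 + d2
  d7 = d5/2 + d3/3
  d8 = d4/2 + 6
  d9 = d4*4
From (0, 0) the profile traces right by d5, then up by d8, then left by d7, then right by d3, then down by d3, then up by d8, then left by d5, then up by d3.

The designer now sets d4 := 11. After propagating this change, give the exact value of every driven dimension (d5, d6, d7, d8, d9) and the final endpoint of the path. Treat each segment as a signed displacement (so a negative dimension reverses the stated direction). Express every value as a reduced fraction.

d5 = 22
d6 = 32/5
d7 = 35/3
d8 = 23/2
d9 = 44
endpoint = (-29/3, 23)

Apply edit: d4 := 11
  d5 = d4*2 = 22
  d6 = d3*2 + d2 = 32/5
  d7 = d5/2 + d3/3 = 35/3
  d8 = d4/2 + 6 = 23/2
  d9 = d4*4 = 44
Walk from origin (0, 0):
  seg 1: right by d5 = 22 → (22, 0)
  seg 2: up by d8 = 23/2 → (22, 23/2)
  seg 3: left by d7 = 35/3 → (31/3, 23/2)
  seg 4: right by d3 = 2 → (37/3, 23/2)
  seg 5: down by d3 = 2 → (37/3, 19/2)
  seg 6: up by d8 = 23/2 → (37/3, 21)
  seg 7: left by d5 = 22 → (-29/3, 21)
  seg 8: up by d3 = 2 → (-29/3, 23)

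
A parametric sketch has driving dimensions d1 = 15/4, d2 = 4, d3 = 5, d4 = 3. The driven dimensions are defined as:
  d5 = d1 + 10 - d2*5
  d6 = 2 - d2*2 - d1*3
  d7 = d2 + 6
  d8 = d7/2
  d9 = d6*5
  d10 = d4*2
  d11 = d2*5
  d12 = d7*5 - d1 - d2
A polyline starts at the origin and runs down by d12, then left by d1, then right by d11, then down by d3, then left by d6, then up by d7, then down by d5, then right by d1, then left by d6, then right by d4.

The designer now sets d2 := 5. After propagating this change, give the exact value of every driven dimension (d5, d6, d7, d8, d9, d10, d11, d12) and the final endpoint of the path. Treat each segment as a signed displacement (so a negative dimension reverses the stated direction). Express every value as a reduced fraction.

d5 = -45/4
d6 = -77/4
d7 = 11
d8 = 11/2
d9 = -385/4
d10 = 6
d11 = 25
d12 = 185/4
endpoint = (133/2, -29)

Apply edit: d2 := 5
  d5 = d1 + 10 - d2*5 = -45/4
  d6 = 2 - d2*2 - d1*3 = -77/4
  d7 = d2 + 6 = 11
  d8 = d7/2 = 11/2
  d9 = d6*5 = -385/4
  d10 = d4*2 = 6
  d11 = d2*5 = 25
  d12 = d7*5 - d1 - d2 = 185/4
Walk from origin (0, 0):
  seg 1: down by d12 = 185/4 → (0, -185/4)
  seg 2: left by d1 = 15/4 → (-15/4, -185/4)
  seg 3: right by d11 = 25 → (85/4, -185/4)
  seg 4: down by d3 = 5 → (85/4, -205/4)
  seg 5: left by d6 = -77/4 → (81/2, -205/4)
  seg 6: up by d7 = 11 → (81/2, -161/4)
  seg 7: down by d5 = -45/4 → (81/2, -29)
  seg 8: right by d1 = 15/4 → (177/4, -29)
  seg 9: left by d6 = -77/4 → (127/2, -29)
  seg 10: right by d4 = 3 → (133/2, -29)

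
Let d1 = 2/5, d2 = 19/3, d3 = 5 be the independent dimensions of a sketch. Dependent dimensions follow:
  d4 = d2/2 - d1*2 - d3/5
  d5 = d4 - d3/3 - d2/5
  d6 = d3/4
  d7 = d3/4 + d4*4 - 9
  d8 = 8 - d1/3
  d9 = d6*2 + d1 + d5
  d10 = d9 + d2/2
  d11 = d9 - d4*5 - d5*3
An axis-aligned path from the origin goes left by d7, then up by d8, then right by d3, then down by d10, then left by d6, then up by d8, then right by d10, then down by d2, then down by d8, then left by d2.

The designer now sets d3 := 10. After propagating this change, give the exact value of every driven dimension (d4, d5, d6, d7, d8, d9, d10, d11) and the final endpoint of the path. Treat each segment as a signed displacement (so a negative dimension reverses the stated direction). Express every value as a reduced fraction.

d4 = 11/30
d5 = -127/30
d6 = 5/2
d7 = -151/30
d8 = 118/15
d9 = 7/6
d10 = 13/3
d11 = 361/30
endpoint = (158/15, -14/5)

Apply edit: d3 := 10
  d4 = d2/2 - d1*2 - d3/5 = 11/30
  d5 = d4 - d3/3 - d2/5 = -127/30
  d6 = d3/4 = 5/2
  d7 = d3/4 + d4*4 - 9 = -151/30
  d8 = 8 - d1/3 = 118/15
  d9 = d6*2 + d1 + d5 = 7/6
  d10 = d9 + d2/2 = 13/3
  d11 = d9 - d4*5 - d5*3 = 361/30
Walk from origin (0, 0):
  seg 1: left by d7 = -151/30 → (151/30, 0)
  seg 2: up by d8 = 118/15 → (151/30, 118/15)
  seg 3: right by d3 = 10 → (451/30, 118/15)
  seg 4: down by d10 = 13/3 → (451/30, 53/15)
  seg 5: left by d6 = 5/2 → (188/15, 53/15)
  seg 6: up by d8 = 118/15 → (188/15, 57/5)
  seg 7: right by d10 = 13/3 → (253/15, 57/5)
  seg 8: down by d2 = 19/3 → (253/15, 76/15)
  seg 9: down by d8 = 118/15 → (253/15, -14/5)
  seg 10: left by d2 = 19/3 → (158/15, -14/5)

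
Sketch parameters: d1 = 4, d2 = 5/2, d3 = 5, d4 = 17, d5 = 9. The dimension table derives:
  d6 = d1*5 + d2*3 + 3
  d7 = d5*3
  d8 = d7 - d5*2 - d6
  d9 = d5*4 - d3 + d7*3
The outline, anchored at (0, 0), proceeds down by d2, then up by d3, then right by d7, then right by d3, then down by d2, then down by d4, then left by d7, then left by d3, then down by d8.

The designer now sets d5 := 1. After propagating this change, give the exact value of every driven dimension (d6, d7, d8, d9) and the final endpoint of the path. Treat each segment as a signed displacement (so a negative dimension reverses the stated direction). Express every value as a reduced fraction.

Apply edit: d5 := 1
  d6 = d1*5 + d2*3 + 3 = 61/2
  d7 = d5*3 = 3
  d8 = d7 - d5*2 - d6 = -59/2
  d9 = d5*4 - d3 + d7*3 = 8
Walk from origin (0, 0):
  seg 1: down by d2 = 5/2 → (0, -5/2)
  seg 2: up by d3 = 5 → (0, 5/2)
  seg 3: right by d7 = 3 → (3, 5/2)
  seg 4: right by d3 = 5 → (8, 5/2)
  seg 5: down by d2 = 5/2 → (8, 0)
  seg 6: down by d4 = 17 → (8, -17)
  seg 7: left by d7 = 3 → (5, -17)
  seg 8: left by d3 = 5 → (0, -17)
  seg 9: down by d8 = -59/2 → (0, 25/2)

d6 = 61/2
d7 = 3
d8 = -59/2
d9 = 8
endpoint = (0, 25/2)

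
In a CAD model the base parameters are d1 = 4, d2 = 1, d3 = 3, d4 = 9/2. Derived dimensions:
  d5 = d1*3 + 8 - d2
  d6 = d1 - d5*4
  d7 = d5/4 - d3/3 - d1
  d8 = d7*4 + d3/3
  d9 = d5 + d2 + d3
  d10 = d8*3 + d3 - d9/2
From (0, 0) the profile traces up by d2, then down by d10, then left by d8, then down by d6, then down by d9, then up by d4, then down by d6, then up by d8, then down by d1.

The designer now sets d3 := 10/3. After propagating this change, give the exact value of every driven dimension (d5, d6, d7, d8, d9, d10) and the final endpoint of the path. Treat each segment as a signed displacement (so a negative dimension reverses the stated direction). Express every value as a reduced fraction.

Apply edit: d3 := 10/3
  d5 = d1*3 + 8 - d2 = 19
  d6 = d1 - d5*4 = -72
  d7 = d5/4 - d3/3 - d1 = -13/36
  d8 = d7*4 + d3/3 = -1/3
  d9 = d5 + d2 + d3 = 70/3
  d10 = d8*3 + d3 - d9/2 = -28/3
Walk from origin (0, 0):
  seg 1: up by d2 = 1 → (0, 1)
  seg 2: down by d10 = -28/3 → (0, 31/3)
  seg 3: left by d8 = -1/3 → (1/3, 31/3)
  seg 4: down by d6 = -72 → (1/3, 247/3)
  seg 5: down by d9 = 70/3 → (1/3, 59)
  seg 6: up by d4 = 9/2 → (1/3, 127/2)
  seg 7: down by d6 = -72 → (1/3, 271/2)
  seg 8: up by d8 = -1/3 → (1/3, 811/6)
  seg 9: down by d1 = 4 → (1/3, 787/6)

d5 = 19
d6 = -72
d7 = -13/36
d8 = -1/3
d9 = 70/3
d10 = -28/3
endpoint = (1/3, 787/6)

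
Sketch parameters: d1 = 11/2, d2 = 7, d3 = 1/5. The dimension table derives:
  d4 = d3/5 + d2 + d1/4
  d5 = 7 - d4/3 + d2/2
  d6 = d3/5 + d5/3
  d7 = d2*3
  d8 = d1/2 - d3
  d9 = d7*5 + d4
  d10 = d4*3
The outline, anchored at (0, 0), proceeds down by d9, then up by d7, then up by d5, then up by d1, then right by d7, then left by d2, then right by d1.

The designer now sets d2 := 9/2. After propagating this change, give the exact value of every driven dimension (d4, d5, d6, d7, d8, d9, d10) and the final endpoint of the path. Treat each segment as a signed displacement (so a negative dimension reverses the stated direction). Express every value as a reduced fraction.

Apply edit: d2 := 9/2
  d4 = d3/5 + d2 + d1/4 = 1183/200
  d5 = 7 - d4/3 + d2/2 = 4367/600
  d6 = d3/5 + d5/3 = 4439/1800
  d7 = d2*3 = 27/2
  d8 = d1/2 - d3 = 51/20
  d9 = d7*5 + d4 = 14683/200
  d10 = d4*3 = 3549/200
Walk from origin (0, 0):
  seg 1: down by d9 = 14683/200 → (0, -14683/200)
  seg 2: up by d7 = 27/2 → (0, -11983/200)
  seg 3: up by d5 = 4367/600 → (0, -15791/300)
  seg 4: up by d1 = 11/2 → (0, -14141/300)
  seg 5: right by d7 = 27/2 → (27/2, -14141/300)
  seg 6: left by d2 = 9/2 → (9, -14141/300)
  seg 7: right by d1 = 11/2 → (29/2, -14141/300)

d4 = 1183/200
d5 = 4367/600
d6 = 4439/1800
d7 = 27/2
d8 = 51/20
d9 = 14683/200
d10 = 3549/200
endpoint = (29/2, -14141/300)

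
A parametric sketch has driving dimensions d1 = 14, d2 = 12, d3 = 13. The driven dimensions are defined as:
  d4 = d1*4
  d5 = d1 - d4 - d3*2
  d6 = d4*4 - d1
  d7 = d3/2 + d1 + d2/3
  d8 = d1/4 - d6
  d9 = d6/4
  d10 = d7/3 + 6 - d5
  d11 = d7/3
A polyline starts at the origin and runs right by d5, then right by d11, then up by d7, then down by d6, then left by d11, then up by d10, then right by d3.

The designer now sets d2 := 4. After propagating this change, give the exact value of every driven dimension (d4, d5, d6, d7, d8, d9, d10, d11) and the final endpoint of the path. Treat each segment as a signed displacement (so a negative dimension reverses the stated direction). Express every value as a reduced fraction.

d4 = 56
d5 = -68
d6 = 210
d7 = 131/6
d8 = -413/2
d9 = 105/2
d10 = 1463/18
d11 = 131/18
endpoint = (-55, -962/9)

Apply edit: d2 := 4
  d4 = d1*4 = 56
  d5 = d1 - d4 - d3*2 = -68
  d6 = d4*4 - d1 = 210
  d7 = d3/2 + d1 + d2/3 = 131/6
  d8 = d1/4 - d6 = -413/2
  d9 = d6/4 = 105/2
  d10 = d7/3 + 6 - d5 = 1463/18
  d11 = d7/3 = 131/18
Walk from origin (0, 0):
  seg 1: right by d5 = -68 → (-68, 0)
  seg 2: right by d11 = 131/18 → (-1093/18, 0)
  seg 3: up by d7 = 131/6 → (-1093/18, 131/6)
  seg 4: down by d6 = 210 → (-1093/18, -1129/6)
  seg 5: left by d11 = 131/18 → (-68, -1129/6)
  seg 6: up by d10 = 1463/18 → (-68, -962/9)
  seg 7: right by d3 = 13 → (-55, -962/9)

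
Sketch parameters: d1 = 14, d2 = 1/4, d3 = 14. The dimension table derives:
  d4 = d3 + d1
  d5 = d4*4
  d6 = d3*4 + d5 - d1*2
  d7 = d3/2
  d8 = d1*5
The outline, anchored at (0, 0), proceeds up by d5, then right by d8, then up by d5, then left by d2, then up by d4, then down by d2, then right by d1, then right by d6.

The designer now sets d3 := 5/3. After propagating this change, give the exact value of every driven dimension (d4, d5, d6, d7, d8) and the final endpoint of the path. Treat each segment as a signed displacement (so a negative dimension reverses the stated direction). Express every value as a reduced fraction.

d4 = 47/3
d5 = 188/3
d6 = 124/3
d7 = 5/6
d8 = 70
endpoint = (1501/12, 563/4)

Apply edit: d3 := 5/3
  d4 = d3 + d1 = 47/3
  d5 = d4*4 = 188/3
  d6 = d3*4 + d5 - d1*2 = 124/3
  d7 = d3/2 = 5/6
  d8 = d1*5 = 70
Walk from origin (0, 0):
  seg 1: up by d5 = 188/3 → (0, 188/3)
  seg 2: right by d8 = 70 → (70, 188/3)
  seg 3: up by d5 = 188/3 → (70, 376/3)
  seg 4: left by d2 = 1/4 → (279/4, 376/3)
  seg 5: up by d4 = 47/3 → (279/4, 141)
  seg 6: down by d2 = 1/4 → (279/4, 563/4)
  seg 7: right by d1 = 14 → (335/4, 563/4)
  seg 8: right by d6 = 124/3 → (1501/12, 563/4)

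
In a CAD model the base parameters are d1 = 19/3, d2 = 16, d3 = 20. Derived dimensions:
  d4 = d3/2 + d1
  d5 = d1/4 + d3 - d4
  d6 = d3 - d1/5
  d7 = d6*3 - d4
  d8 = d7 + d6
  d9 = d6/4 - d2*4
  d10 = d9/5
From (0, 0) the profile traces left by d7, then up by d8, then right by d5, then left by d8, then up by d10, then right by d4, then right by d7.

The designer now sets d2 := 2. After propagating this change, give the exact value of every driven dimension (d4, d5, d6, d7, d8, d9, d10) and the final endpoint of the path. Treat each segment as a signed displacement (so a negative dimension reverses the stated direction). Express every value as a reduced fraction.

Apply edit: d2 := 2
  d4 = d3/2 + d1 = 49/3
  d5 = d1/4 + d3 - d4 = 21/4
  d6 = d3 - d1/5 = 281/15
  d7 = d6*3 - d4 = 598/15
  d8 = d7 + d6 = 293/5
  d9 = d6/4 - d2*4 = -199/60
  d10 = d9/5 = -199/300
Walk from origin (0, 0):
  seg 1: left by d7 = 598/15 → (-598/15, 0)
  seg 2: up by d8 = 293/5 → (-598/15, 293/5)
  seg 3: right by d5 = 21/4 → (-2077/60, 293/5)
  seg 4: left by d8 = 293/5 → (-5593/60, 293/5)
  seg 5: up by d10 = -199/300 → (-5593/60, 17381/300)
  seg 6: right by d4 = 49/3 → (-4613/60, 17381/300)
  seg 7: right by d7 = 598/15 → (-2221/60, 17381/300)

d4 = 49/3
d5 = 21/4
d6 = 281/15
d7 = 598/15
d8 = 293/5
d9 = -199/60
d10 = -199/300
endpoint = (-2221/60, 17381/300)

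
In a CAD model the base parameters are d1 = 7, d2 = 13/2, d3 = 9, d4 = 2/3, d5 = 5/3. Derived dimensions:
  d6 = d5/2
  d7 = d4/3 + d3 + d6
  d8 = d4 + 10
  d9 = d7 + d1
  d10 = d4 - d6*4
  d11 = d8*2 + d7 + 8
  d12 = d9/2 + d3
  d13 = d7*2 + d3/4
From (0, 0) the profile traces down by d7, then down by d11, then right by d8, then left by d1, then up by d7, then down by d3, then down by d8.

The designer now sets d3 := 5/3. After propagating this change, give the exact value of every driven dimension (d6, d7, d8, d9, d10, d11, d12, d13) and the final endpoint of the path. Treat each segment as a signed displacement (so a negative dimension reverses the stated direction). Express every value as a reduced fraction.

Apply edit: d3 := 5/3
  d6 = d5/2 = 5/6
  d7 = d4/3 + d3 + d6 = 49/18
  d8 = d4 + 10 = 32/3
  d9 = d7 + d1 = 175/18
  d10 = d4 - d6*4 = -8/3
  d11 = d8*2 + d7 + 8 = 577/18
  d12 = d9/2 + d3 = 235/36
  d13 = d7*2 + d3/4 = 211/36
Walk from origin (0, 0):
  seg 1: down by d7 = 49/18 → (0, -49/18)
  seg 2: down by d11 = 577/18 → (0, -313/9)
  seg 3: right by d8 = 32/3 → (32/3, -313/9)
  seg 4: left by d1 = 7 → (11/3, -313/9)
  seg 5: up by d7 = 49/18 → (11/3, -577/18)
  seg 6: down by d3 = 5/3 → (11/3, -607/18)
  seg 7: down by d8 = 32/3 → (11/3, -799/18)

d6 = 5/6
d7 = 49/18
d8 = 32/3
d9 = 175/18
d10 = -8/3
d11 = 577/18
d12 = 235/36
d13 = 211/36
endpoint = (11/3, -799/18)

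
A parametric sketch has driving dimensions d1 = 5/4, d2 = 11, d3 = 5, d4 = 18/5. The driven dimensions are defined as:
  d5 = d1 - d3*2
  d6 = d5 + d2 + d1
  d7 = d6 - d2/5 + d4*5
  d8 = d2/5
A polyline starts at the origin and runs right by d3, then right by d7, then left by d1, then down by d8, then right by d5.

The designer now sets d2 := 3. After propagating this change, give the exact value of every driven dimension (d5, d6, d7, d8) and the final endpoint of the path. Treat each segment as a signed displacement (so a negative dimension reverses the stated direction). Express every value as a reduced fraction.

Apply edit: d2 := 3
  d5 = d1 - d3*2 = -35/4
  d6 = d5 + d2 + d1 = -9/2
  d7 = d6 - d2/5 + d4*5 = 129/10
  d8 = d2/5 = 3/5
Walk from origin (0, 0):
  seg 1: right by d3 = 5 → (5, 0)
  seg 2: right by d7 = 129/10 → (179/10, 0)
  seg 3: left by d1 = 5/4 → (333/20, 0)
  seg 4: down by d8 = 3/5 → (333/20, -3/5)
  seg 5: right by d5 = -35/4 → (79/10, -3/5)

d5 = -35/4
d6 = -9/2
d7 = 129/10
d8 = 3/5
endpoint = (79/10, -3/5)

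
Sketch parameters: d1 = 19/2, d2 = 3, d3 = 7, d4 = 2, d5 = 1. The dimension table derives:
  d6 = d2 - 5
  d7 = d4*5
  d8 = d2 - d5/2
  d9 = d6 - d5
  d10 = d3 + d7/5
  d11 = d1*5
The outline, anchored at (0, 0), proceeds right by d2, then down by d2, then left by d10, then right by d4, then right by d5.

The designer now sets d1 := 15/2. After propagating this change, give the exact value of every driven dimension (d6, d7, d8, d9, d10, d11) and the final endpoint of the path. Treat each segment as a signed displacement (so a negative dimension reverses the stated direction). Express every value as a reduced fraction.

Apply edit: d1 := 15/2
  d6 = d2 - 5 = -2
  d7 = d4*5 = 10
  d8 = d2 - d5/2 = 5/2
  d9 = d6 - d5 = -3
  d10 = d3 + d7/5 = 9
  d11 = d1*5 = 75/2
Walk from origin (0, 0):
  seg 1: right by d2 = 3 → (3, 0)
  seg 2: down by d2 = 3 → (3, -3)
  seg 3: left by d10 = 9 → (-6, -3)
  seg 4: right by d4 = 2 → (-4, -3)
  seg 5: right by d5 = 1 → (-3, -3)

d6 = -2
d7 = 10
d8 = 5/2
d9 = -3
d10 = 9
d11 = 75/2
endpoint = (-3, -3)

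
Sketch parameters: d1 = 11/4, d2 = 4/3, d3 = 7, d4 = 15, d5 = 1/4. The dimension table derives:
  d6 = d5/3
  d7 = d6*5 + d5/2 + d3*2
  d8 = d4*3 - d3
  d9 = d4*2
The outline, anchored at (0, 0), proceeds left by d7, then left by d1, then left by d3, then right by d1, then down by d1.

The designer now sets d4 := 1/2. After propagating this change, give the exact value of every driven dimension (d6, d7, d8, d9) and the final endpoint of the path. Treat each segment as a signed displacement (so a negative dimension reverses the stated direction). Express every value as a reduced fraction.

d6 = 1/12
d7 = 349/24
d8 = -11/2
d9 = 1
endpoint = (-517/24, -11/4)

Apply edit: d4 := 1/2
  d6 = d5/3 = 1/12
  d7 = d6*5 + d5/2 + d3*2 = 349/24
  d8 = d4*3 - d3 = -11/2
  d9 = d4*2 = 1
Walk from origin (0, 0):
  seg 1: left by d7 = 349/24 → (-349/24, 0)
  seg 2: left by d1 = 11/4 → (-415/24, 0)
  seg 3: left by d3 = 7 → (-583/24, 0)
  seg 4: right by d1 = 11/4 → (-517/24, 0)
  seg 5: down by d1 = 11/4 → (-517/24, -11/4)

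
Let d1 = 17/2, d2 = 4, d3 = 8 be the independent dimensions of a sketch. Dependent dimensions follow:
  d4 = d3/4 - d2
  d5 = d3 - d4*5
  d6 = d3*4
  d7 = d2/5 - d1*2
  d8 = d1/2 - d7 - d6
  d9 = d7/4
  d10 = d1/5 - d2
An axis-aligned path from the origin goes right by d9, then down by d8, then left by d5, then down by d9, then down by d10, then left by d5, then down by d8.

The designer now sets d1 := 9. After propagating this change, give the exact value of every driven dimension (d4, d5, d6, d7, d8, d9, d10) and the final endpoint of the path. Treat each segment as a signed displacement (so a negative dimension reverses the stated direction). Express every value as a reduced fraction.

Apply edit: d1 := 9
  d4 = d3/4 - d2 = -2
  d5 = d3 - d4*5 = 18
  d6 = d3*4 = 32
  d7 = d2/5 - d1*2 = -86/5
  d8 = d1/2 - d7 - d6 = -103/10
  d9 = d7/4 = -43/10
  d10 = d1/5 - d2 = -11/5
Walk from origin (0, 0):
  seg 1: right by d9 = -43/10 → (-43/10, 0)
  seg 2: down by d8 = -103/10 → (-43/10, 103/10)
  seg 3: left by d5 = 18 → (-223/10, 103/10)
  seg 4: down by d9 = -43/10 → (-223/10, 73/5)
  seg 5: down by d10 = -11/5 → (-223/10, 84/5)
  seg 6: left by d5 = 18 → (-403/10, 84/5)
  seg 7: down by d8 = -103/10 → (-403/10, 271/10)

d4 = -2
d5 = 18
d6 = 32
d7 = -86/5
d8 = -103/10
d9 = -43/10
d10 = -11/5
endpoint = (-403/10, 271/10)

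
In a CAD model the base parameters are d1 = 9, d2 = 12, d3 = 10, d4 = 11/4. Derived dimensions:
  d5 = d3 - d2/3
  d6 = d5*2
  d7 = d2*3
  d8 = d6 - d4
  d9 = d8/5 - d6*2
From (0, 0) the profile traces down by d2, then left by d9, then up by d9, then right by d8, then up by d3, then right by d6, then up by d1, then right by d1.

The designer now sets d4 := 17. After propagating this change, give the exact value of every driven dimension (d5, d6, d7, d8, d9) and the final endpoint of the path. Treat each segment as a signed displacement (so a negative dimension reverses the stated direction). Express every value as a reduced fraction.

d5 = 6
d6 = 12
d7 = 36
d8 = -5
d9 = -25
endpoint = (41, -18)

Apply edit: d4 := 17
  d5 = d3 - d2/3 = 6
  d6 = d5*2 = 12
  d7 = d2*3 = 36
  d8 = d6 - d4 = -5
  d9 = d8/5 - d6*2 = -25
Walk from origin (0, 0):
  seg 1: down by d2 = 12 → (0, -12)
  seg 2: left by d9 = -25 → (25, -12)
  seg 3: up by d9 = -25 → (25, -37)
  seg 4: right by d8 = -5 → (20, -37)
  seg 5: up by d3 = 10 → (20, -27)
  seg 6: right by d6 = 12 → (32, -27)
  seg 7: up by d1 = 9 → (32, -18)
  seg 8: right by d1 = 9 → (41, -18)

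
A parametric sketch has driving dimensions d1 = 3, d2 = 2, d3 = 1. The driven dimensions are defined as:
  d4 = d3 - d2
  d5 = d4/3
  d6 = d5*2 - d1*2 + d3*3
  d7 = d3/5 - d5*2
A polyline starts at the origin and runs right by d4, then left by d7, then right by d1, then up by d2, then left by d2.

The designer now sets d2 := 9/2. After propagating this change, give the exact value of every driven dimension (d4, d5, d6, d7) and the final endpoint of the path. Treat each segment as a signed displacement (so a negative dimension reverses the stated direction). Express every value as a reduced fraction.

Apply edit: d2 := 9/2
  d4 = d3 - d2 = -7/2
  d5 = d4/3 = -7/6
  d6 = d5*2 - d1*2 + d3*3 = -16/3
  d7 = d3/5 - d5*2 = 38/15
Walk from origin (0, 0):
  seg 1: right by d4 = -7/2 → (-7/2, 0)
  seg 2: left by d7 = 38/15 → (-181/30, 0)
  seg 3: right by d1 = 3 → (-91/30, 0)
  seg 4: up by d2 = 9/2 → (-91/30, 9/2)
  seg 5: left by d2 = 9/2 → (-113/15, 9/2)

d4 = -7/2
d5 = -7/6
d6 = -16/3
d7 = 38/15
endpoint = (-113/15, 9/2)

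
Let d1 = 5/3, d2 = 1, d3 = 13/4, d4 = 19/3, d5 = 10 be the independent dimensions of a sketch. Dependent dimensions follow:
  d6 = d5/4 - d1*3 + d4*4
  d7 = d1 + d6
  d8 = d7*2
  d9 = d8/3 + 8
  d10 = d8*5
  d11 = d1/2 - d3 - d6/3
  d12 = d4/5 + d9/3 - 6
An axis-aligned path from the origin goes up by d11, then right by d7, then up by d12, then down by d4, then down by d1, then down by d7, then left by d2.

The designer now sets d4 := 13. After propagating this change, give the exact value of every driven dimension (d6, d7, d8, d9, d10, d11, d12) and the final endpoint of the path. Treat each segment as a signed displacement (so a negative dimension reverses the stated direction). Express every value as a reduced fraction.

Apply edit: d4 := 13
  d6 = d5/4 - d1*3 + d4*4 = 99/2
  d7 = d1 + d6 = 307/6
  d8 = d7*2 = 307/3
  d9 = d8/3 + 8 = 379/9
  d10 = d8*5 = 1535/3
  d11 = d1/2 - d3 - d6/3 = -227/12
  d12 = d4/5 + d9/3 - 6 = 1436/135
Walk from origin (0, 0):
  seg 1: up by d11 = -227/12 → (0, -227/12)
  seg 2: right by d7 = 307/6 → (307/6, -227/12)
  seg 3: up by d12 = 1436/135 → (307/6, -4471/540)
  seg 4: down by d4 = 13 → (307/6, -11491/540)
  seg 5: down by d1 = 5/3 → (307/6, -12391/540)
  seg 6: down by d7 = 307/6 → (307/6, -40021/540)
  seg 7: left by d2 = 1 → (301/6, -40021/540)

d6 = 99/2
d7 = 307/6
d8 = 307/3
d9 = 379/9
d10 = 1535/3
d11 = -227/12
d12 = 1436/135
endpoint = (301/6, -40021/540)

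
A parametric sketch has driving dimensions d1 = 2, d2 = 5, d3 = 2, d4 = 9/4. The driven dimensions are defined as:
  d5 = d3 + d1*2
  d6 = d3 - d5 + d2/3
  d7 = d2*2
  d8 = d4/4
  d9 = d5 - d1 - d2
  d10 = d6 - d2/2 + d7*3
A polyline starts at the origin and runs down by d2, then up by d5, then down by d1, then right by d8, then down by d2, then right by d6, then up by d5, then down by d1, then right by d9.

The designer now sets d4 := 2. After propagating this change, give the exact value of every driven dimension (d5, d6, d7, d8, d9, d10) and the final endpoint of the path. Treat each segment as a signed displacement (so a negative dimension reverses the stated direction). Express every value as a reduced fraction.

d5 = 6
d6 = -7/3
d7 = 10
d8 = 1/2
d9 = -1
d10 = 151/6
endpoint = (-17/6, -2)

Apply edit: d4 := 2
  d5 = d3 + d1*2 = 6
  d6 = d3 - d5 + d2/3 = -7/3
  d7 = d2*2 = 10
  d8 = d4/4 = 1/2
  d9 = d5 - d1 - d2 = -1
  d10 = d6 - d2/2 + d7*3 = 151/6
Walk from origin (0, 0):
  seg 1: down by d2 = 5 → (0, -5)
  seg 2: up by d5 = 6 → (0, 1)
  seg 3: down by d1 = 2 → (0, -1)
  seg 4: right by d8 = 1/2 → (1/2, -1)
  seg 5: down by d2 = 5 → (1/2, -6)
  seg 6: right by d6 = -7/3 → (-11/6, -6)
  seg 7: up by d5 = 6 → (-11/6, 0)
  seg 8: down by d1 = 2 → (-11/6, -2)
  seg 9: right by d9 = -1 → (-17/6, -2)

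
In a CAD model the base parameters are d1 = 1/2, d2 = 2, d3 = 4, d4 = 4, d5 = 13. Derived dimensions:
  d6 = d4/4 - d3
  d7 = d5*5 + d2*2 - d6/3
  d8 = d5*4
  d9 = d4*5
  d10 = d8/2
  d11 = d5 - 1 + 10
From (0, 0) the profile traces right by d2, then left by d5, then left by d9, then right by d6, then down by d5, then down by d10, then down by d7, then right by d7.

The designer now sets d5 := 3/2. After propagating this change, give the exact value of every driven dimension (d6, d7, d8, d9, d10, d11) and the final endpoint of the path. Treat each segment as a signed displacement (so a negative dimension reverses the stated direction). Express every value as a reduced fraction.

d6 = -3
d7 = 25/2
d8 = 6
d9 = 20
d10 = 3
d11 = 21/2
endpoint = (-10, -17)

Apply edit: d5 := 3/2
  d6 = d4/4 - d3 = -3
  d7 = d5*5 + d2*2 - d6/3 = 25/2
  d8 = d5*4 = 6
  d9 = d4*5 = 20
  d10 = d8/2 = 3
  d11 = d5 - 1 + 10 = 21/2
Walk from origin (0, 0):
  seg 1: right by d2 = 2 → (2, 0)
  seg 2: left by d5 = 3/2 → (1/2, 0)
  seg 3: left by d9 = 20 → (-39/2, 0)
  seg 4: right by d6 = -3 → (-45/2, 0)
  seg 5: down by d5 = 3/2 → (-45/2, -3/2)
  seg 6: down by d10 = 3 → (-45/2, -9/2)
  seg 7: down by d7 = 25/2 → (-45/2, -17)
  seg 8: right by d7 = 25/2 → (-10, -17)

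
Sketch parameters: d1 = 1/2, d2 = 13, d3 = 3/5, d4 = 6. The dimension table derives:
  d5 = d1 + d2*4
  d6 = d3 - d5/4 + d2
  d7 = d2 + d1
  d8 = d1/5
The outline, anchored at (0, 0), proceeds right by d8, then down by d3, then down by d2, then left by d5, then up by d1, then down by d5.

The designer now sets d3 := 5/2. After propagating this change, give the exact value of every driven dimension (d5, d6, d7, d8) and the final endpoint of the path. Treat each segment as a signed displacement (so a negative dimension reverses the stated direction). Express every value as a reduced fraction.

Apply edit: d3 := 5/2
  d5 = d1 + d2*4 = 105/2
  d6 = d3 - d5/4 + d2 = 19/8
  d7 = d2 + d1 = 27/2
  d8 = d1/5 = 1/10
Walk from origin (0, 0):
  seg 1: right by d8 = 1/10 → (1/10, 0)
  seg 2: down by d3 = 5/2 → (1/10, -5/2)
  seg 3: down by d2 = 13 → (1/10, -31/2)
  seg 4: left by d5 = 105/2 → (-262/5, -31/2)
  seg 5: up by d1 = 1/2 → (-262/5, -15)
  seg 6: down by d5 = 105/2 → (-262/5, -135/2)

d5 = 105/2
d6 = 19/8
d7 = 27/2
d8 = 1/10
endpoint = (-262/5, -135/2)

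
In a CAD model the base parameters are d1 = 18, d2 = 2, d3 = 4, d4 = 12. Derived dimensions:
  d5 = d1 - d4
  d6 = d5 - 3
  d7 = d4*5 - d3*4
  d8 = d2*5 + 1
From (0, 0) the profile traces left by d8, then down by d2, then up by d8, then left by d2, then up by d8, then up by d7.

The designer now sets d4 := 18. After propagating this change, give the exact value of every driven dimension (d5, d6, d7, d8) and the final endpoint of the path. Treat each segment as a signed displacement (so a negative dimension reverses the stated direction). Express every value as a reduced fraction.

Apply edit: d4 := 18
  d5 = d1 - d4 = 0
  d6 = d5 - 3 = -3
  d7 = d4*5 - d3*4 = 74
  d8 = d2*5 + 1 = 11
Walk from origin (0, 0):
  seg 1: left by d8 = 11 → (-11, 0)
  seg 2: down by d2 = 2 → (-11, -2)
  seg 3: up by d8 = 11 → (-11, 9)
  seg 4: left by d2 = 2 → (-13, 9)
  seg 5: up by d8 = 11 → (-13, 20)
  seg 6: up by d7 = 74 → (-13, 94)

d5 = 0
d6 = -3
d7 = 74
d8 = 11
endpoint = (-13, 94)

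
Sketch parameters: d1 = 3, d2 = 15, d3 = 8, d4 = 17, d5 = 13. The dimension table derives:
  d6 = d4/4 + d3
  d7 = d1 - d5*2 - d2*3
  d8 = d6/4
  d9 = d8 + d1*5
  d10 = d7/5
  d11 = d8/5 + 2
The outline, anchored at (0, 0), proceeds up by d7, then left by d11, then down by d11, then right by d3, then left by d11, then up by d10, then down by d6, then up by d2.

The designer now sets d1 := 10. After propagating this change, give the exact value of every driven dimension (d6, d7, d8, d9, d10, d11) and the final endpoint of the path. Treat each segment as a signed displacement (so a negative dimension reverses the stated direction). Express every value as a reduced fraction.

Apply edit: d1 := 10
  d6 = d4/4 + d3 = 49/4
  d7 = d1 - d5*2 - d2*3 = -61
  d8 = d6/4 = 49/16
  d9 = d8 + d1*5 = 849/16
  d10 = d7/5 = -61/5
  d11 = d8/5 + 2 = 209/80
Walk from origin (0, 0):
  seg 1: up by d7 = -61 → (0, -61)
  seg 2: left by d11 = 209/80 → (-209/80, -61)
  seg 3: down by d11 = 209/80 → (-209/80, -5089/80)
  seg 4: right by d3 = 8 → (431/80, -5089/80)
  seg 5: left by d11 = 209/80 → (111/40, -5089/80)
  seg 6: up by d10 = -61/5 → (111/40, -1213/16)
  seg 7: down by d6 = 49/4 → (111/40, -1409/16)
  seg 8: up by d2 = 15 → (111/40, -1169/16)

d6 = 49/4
d7 = -61
d8 = 49/16
d9 = 849/16
d10 = -61/5
d11 = 209/80
endpoint = (111/40, -1169/16)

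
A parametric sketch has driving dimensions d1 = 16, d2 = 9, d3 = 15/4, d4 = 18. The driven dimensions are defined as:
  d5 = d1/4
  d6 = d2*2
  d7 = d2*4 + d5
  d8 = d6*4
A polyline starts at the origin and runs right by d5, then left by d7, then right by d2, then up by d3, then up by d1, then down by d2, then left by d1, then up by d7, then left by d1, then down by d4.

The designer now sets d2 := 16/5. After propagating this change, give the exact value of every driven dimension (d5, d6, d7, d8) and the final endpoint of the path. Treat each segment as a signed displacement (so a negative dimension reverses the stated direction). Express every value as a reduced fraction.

d5 = 4
d6 = 32/5
d7 = 84/5
d8 = 128/5
endpoint = (-208/5, 307/20)

Apply edit: d2 := 16/5
  d5 = d1/4 = 4
  d6 = d2*2 = 32/5
  d7 = d2*4 + d5 = 84/5
  d8 = d6*4 = 128/5
Walk from origin (0, 0):
  seg 1: right by d5 = 4 → (4, 0)
  seg 2: left by d7 = 84/5 → (-64/5, 0)
  seg 3: right by d2 = 16/5 → (-48/5, 0)
  seg 4: up by d3 = 15/4 → (-48/5, 15/4)
  seg 5: up by d1 = 16 → (-48/5, 79/4)
  seg 6: down by d2 = 16/5 → (-48/5, 331/20)
  seg 7: left by d1 = 16 → (-128/5, 331/20)
  seg 8: up by d7 = 84/5 → (-128/5, 667/20)
  seg 9: left by d1 = 16 → (-208/5, 667/20)
  seg 10: down by d4 = 18 → (-208/5, 307/20)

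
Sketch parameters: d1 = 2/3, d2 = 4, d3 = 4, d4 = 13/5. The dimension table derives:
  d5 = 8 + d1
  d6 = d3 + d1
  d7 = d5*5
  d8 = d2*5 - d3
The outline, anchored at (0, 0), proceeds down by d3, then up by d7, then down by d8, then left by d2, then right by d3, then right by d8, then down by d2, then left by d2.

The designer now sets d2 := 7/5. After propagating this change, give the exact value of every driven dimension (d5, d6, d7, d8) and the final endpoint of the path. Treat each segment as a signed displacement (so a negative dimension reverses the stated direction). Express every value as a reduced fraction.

Apply edit: d2 := 7/5
  d5 = 8 + d1 = 26/3
  d6 = d3 + d1 = 14/3
  d7 = d5*5 = 130/3
  d8 = d2*5 - d3 = 3
Walk from origin (0, 0):
  seg 1: down by d3 = 4 → (0, -4)
  seg 2: up by d7 = 130/3 → (0, 118/3)
  seg 3: down by d8 = 3 → (0, 109/3)
  seg 4: left by d2 = 7/5 → (-7/5, 109/3)
  seg 5: right by d3 = 4 → (13/5, 109/3)
  seg 6: right by d8 = 3 → (28/5, 109/3)
  seg 7: down by d2 = 7/5 → (28/5, 524/15)
  seg 8: left by d2 = 7/5 → (21/5, 524/15)

d5 = 26/3
d6 = 14/3
d7 = 130/3
d8 = 3
endpoint = (21/5, 524/15)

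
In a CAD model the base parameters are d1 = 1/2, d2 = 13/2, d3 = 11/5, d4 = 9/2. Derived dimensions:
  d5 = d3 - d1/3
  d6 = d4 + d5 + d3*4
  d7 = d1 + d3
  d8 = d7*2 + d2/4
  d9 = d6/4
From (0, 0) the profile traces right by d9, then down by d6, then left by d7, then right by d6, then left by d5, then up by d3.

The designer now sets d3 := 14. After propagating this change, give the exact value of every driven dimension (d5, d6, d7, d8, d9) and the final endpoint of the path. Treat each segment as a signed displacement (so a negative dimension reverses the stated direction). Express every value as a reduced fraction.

Apply edit: d3 := 14
  d5 = d3 - d1/3 = 83/6
  d6 = d4 + d5 + d3*4 = 223/3
  d7 = d1 + d3 = 29/2
  d8 = d7*2 + d2/4 = 245/8
  d9 = d6/4 = 223/12
Walk from origin (0, 0):
  seg 1: right by d9 = 223/12 → (223/12, 0)
  seg 2: down by d6 = 223/3 → (223/12, -223/3)
  seg 3: left by d7 = 29/2 → (49/12, -223/3)
  seg 4: right by d6 = 223/3 → (941/12, -223/3)
  seg 5: left by d5 = 83/6 → (775/12, -223/3)
  seg 6: up by d3 = 14 → (775/12, -181/3)

d5 = 83/6
d6 = 223/3
d7 = 29/2
d8 = 245/8
d9 = 223/12
endpoint = (775/12, -181/3)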